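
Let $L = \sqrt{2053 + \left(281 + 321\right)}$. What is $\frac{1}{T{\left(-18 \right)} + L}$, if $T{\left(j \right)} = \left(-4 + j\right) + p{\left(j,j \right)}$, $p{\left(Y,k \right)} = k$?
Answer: $\frac{8}{211} + \frac{3 \sqrt{295}}{1055} \approx 0.086755$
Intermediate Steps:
$T{\left(j \right)} = -4 + 2 j$ ($T{\left(j \right)} = \left(-4 + j\right) + j = -4 + 2 j$)
$L = 3 \sqrt{295}$ ($L = \sqrt{2053 + 602} = \sqrt{2655} = 3 \sqrt{295} \approx 51.527$)
$\frac{1}{T{\left(-18 \right)} + L} = \frac{1}{\left(-4 + 2 \left(-18\right)\right) + 3 \sqrt{295}} = \frac{1}{\left(-4 - 36\right) + 3 \sqrt{295}} = \frac{1}{-40 + 3 \sqrt{295}}$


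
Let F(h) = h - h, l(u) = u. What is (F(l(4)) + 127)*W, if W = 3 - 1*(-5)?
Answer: 1016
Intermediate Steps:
F(h) = 0
W = 8 (W = 3 + 5 = 8)
(F(l(4)) + 127)*W = (0 + 127)*8 = 127*8 = 1016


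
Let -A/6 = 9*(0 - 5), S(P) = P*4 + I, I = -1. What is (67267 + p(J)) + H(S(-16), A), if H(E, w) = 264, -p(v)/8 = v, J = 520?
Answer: 63371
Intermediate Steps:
p(v) = -8*v
S(P) = -1 + 4*P (S(P) = P*4 - 1 = 4*P - 1 = -1 + 4*P)
A = 270 (A = -54*(0 - 5) = -54*(-5) = -6*(-45) = 270)
(67267 + p(J)) + H(S(-16), A) = (67267 - 8*520) + 264 = (67267 - 4160) + 264 = 63107 + 264 = 63371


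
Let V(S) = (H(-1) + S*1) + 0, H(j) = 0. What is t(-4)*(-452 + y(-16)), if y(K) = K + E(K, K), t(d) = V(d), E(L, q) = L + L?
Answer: 2000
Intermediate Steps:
E(L, q) = 2*L
V(S) = S (V(S) = (0 + S*1) + 0 = (0 + S) + 0 = S + 0 = S)
t(d) = d
y(K) = 3*K (y(K) = K + 2*K = 3*K)
t(-4)*(-452 + y(-16)) = -4*(-452 + 3*(-16)) = -4*(-452 - 48) = -4*(-500) = 2000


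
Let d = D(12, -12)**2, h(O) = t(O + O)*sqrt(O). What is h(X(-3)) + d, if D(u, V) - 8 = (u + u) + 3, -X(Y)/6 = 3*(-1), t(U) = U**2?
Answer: 1225 + 3888*sqrt(2) ≈ 6723.5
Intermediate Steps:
X(Y) = 18 (X(Y) = -18*(-1) = -6*(-3) = 18)
D(u, V) = 11 + 2*u (D(u, V) = 8 + ((u + u) + 3) = 8 + (2*u + 3) = 8 + (3 + 2*u) = 11 + 2*u)
h(O) = 4*O**(5/2) (h(O) = (O + O)**2*sqrt(O) = (2*O)**2*sqrt(O) = (4*O**2)*sqrt(O) = 4*O**(5/2))
d = 1225 (d = (11 + 2*12)**2 = (11 + 24)**2 = 35**2 = 1225)
h(X(-3)) + d = 4*18**(5/2) + 1225 = 4*(972*sqrt(2)) + 1225 = 3888*sqrt(2) + 1225 = 1225 + 3888*sqrt(2)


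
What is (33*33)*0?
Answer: 0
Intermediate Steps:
(33*33)*0 = 1089*0 = 0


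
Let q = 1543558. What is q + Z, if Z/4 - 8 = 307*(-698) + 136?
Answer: 686990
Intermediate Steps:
Z = -856568 (Z = 32 + 4*(307*(-698) + 136) = 32 + 4*(-214286 + 136) = 32 + 4*(-214150) = 32 - 856600 = -856568)
q + Z = 1543558 - 856568 = 686990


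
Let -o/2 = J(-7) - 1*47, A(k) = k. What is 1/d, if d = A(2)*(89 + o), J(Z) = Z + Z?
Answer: 1/422 ≈ 0.0023697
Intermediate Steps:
J(Z) = 2*Z
o = 122 (o = -2*(2*(-7) - 1*47) = -2*(-14 - 47) = -2*(-61) = 122)
d = 422 (d = 2*(89 + 122) = 2*211 = 422)
1/d = 1/422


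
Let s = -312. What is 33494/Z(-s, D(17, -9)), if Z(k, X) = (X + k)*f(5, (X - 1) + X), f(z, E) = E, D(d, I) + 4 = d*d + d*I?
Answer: 16747/58386 ≈ 0.28683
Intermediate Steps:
D(d, I) = -4 + d² + I*d (D(d, I) = -4 + (d*d + d*I) = -4 + (d² + I*d) = -4 + d² + I*d)
Z(k, X) = (-1 + 2*X)*(X + k) (Z(k, X) = (X + k)*((X - 1) + X) = (X + k)*((-1 + X) + X) = (X + k)*(-1 + 2*X) = (-1 + 2*X)*(X + k))
33494/Z(-s, D(17, -9)) = 33494/(((-1 + 2*(-4 + 17² - 9*17))*((-4 + 17² - 9*17) - 1*(-312)))) = 33494/(((-1 + 2*(-4 + 289 - 153))*((-4 + 289 - 153) + 312))) = 33494/(((-1 + 2*132)*(132 + 312))) = 33494/(((-1 + 264)*444)) = 33494/((263*444)) = 33494/116772 = 33494*(1/116772) = 16747/58386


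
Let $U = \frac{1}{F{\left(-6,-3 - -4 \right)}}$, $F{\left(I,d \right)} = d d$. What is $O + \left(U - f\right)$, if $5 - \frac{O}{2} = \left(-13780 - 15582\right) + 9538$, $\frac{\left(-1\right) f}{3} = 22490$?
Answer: $107129$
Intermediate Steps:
$f = -67470$ ($f = \left(-3\right) 22490 = -67470$)
$F{\left(I,d \right)} = d^{2}$
$U = 1$ ($U = \frac{1}{\left(-3 - -4\right)^{2}} = \frac{1}{\left(-3 + 4\right)^{2}} = \frac{1}{1^{2}} = 1^{-1} = 1$)
$O = 39658$ ($O = 10 - 2 \left(\left(-13780 - 15582\right) + 9538\right) = 10 - 2 \left(-29362 + 9538\right) = 10 - -39648 = 10 + 39648 = 39658$)
$O + \left(U - f\right) = 39658 + \left(1 - -67470\right) = 39658 + \left(1 + 67470\right) = 39658 + 67471 = 107129$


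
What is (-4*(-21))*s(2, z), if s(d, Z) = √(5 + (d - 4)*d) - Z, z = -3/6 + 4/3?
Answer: 14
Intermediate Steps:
z = ⅚ (z = -3*⅙ + 4*(⅓) = -½ + 4/3 = ⅚ ≈ 0.83333)
s(d, Z) = √(5 + d*(-4 + d)) - Z (s(d, Z) = √(5 + (-4 + d)*d) - Z = √(5 + d*(-4 + d)) - Z)
(-4*(-21))*s(2, z) = (-4*(-21))*(√(5 + 2² - 4*2) - 1*⅚) = 84*(√(5 + 4 - 8) - ⅚) = 84*(√1 - ⅚) = 84*(1 - ⅚) = 84*(⅙) = 14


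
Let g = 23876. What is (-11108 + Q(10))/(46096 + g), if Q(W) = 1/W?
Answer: -111079/699720 ≈ -0.15875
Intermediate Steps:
(-11108 + Q(10))/(46096 + g) = (-11108 + 1/10)/(46096 + 23876) = (-11108 + 1/10)/69972 = -111079/10*1/69972 = -111079/699720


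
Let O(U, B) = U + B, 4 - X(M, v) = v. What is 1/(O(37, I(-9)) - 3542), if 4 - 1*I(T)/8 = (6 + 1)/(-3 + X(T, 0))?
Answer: -1/3529 ≈ -0.00028337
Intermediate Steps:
X(M, v) = 4 - v
I(T) = -24 (I(T) = 32 - 8*(6 + 1)/(-3 + (4 - 1*0)) = 32 - 56/(-3 + (4 + 0)) = 32 - 56/(-3 + 4) = 32 - 56/1 = 32 - 56 = -24)
O(U, B) = B + U
1/(O(37, I(-9)) - 3542) = 1/((-24 + 37) - 3542) = 1/(13 - 3542) = 1/(-3529) = -1/3529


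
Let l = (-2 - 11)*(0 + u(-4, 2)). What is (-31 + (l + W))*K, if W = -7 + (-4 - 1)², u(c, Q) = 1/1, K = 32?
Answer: -832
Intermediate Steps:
u(c, Q) = 1
W = 18 (W = -7 + (-5)² = -7 + 25 = 18)
l = -13 (l = (-2 - 11)*(0 + 1) = -13*1 = -13)
(-31 + (l + W))*K = (-31 + (-13 + 18))*32 = (-31 + 5)*32 = -26*32 = -832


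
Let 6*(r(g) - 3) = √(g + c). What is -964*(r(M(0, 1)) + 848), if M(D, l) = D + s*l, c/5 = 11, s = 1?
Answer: -820364 - 964*√14/3 ≈ -8.2157e+5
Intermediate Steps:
c = 55 (c = 5*11 = 55)
M(D, l) = D + l (M(D, l) = D + 1*l = D + l)
r(g) = 3 + √(55 + g)/6 (r(g) = 3 + √(g + 55)/6 = 3 + √(55 + g)/6)
-964*(r(M(0, 1)) + 848) = -964*((3 + √(55 + (0 + 1))/6) + 848) = -964*((3 + √(55 + 1)/6) + 848) = -964*((3 + √56/6) + 848) = -964*((3 + (2*√14)/6) + 848) = -964*((3 + √14/3) + 848) = -964*(851 + √14/3) = -820364 - 964*√14/3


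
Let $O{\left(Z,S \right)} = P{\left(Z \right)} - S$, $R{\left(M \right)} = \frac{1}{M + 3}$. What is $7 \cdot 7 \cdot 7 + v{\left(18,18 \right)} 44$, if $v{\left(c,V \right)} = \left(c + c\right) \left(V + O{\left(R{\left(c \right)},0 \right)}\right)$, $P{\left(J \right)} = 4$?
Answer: $35191$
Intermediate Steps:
$R{\left(M \right)} = \frac{1}{3 + M}$
$O{\left(Z,S \right)} = 4 - S$
$v{\left(c,V \right)} = 2 c \left(4 + V\right)$ ($v{\left(c,V \right)} = \left(c + c\right) \left(V + \left(4 - 0\right)\right) = 2 c \left(V + \left(4 + 0\right)\right) = 2 c \left(V + 4\right) = 2 c \left(4 + V\right)$)
$7 \cdot 7 \cdot 7 + v{\left(18,18 \right)} 44 = 7 \cdot 7 \cdot 7 + 2 \cdot 18 \left(4 + 18\right) 44 = 49 \cdot 7 + 2 \cdot 18 \cdot 22 \cdot 44 = 343 + 792 \cdot 44 = 343 + 34848 = 35191$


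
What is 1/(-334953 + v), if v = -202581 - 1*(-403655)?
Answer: -1/133879 ≈ -7.4694e-6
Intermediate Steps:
v = 201074 (v = -202581 + 403655 = 201074)
1/(-334953 + v) = 1/(-334953 + 201074) = 1/(-133879) = -1/133879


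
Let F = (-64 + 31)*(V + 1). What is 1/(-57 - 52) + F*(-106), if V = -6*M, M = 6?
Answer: -13344871/109 ≈ -1.2243e+5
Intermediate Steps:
V = -36 (V = -6*6 = -36)
F = 1155 (F = (-64 + 31)*(-36 + 1) = -33*(-35) = 1155)
1/(-57 - 52) + F*(-106) = 1/(-57 - 52) + 1155*(-106) = 1/(-109) - 122430 = -1/109 - 122430 = -13344871/109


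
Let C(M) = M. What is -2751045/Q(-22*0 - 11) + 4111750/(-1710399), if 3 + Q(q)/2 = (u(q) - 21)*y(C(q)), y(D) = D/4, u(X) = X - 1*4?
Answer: -1568724690985/109465536 ≈ -14331.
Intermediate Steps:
u(X) = -4 + X (u(X) = X - 4 = -4 + X)
y(D) = D/4 (y(D) = D*(1/4) = D/4)
Q(q) = -6 + q*(-25 + q)/2 (Q(q) = -6 + 2*(((-4 + q) - 21)*(q/4)) = -6 + 2*((-25 + q)*(q/4)) = -6 + 2*(q*(-25 + q)/4) = -6 + q*(-25 + q)/2)
-2751045/Q(-22*0 - 11) + 4111750/(-1710399) = -2751045/(-6 + (-22*0 - 11)**2/2 - 25*(-22*0 - 11)/2) + 4111750/(-1710399) = -2751045/(-6 + (0 - 11)**2/2 - 25*(0 - 11)/2) + 4111750*(-1/1710399) = -2751045/(-6 + (1/2)*(-11)**2 - 25/2*(-11)) - 4111750/1710399 = -2751045/(-6 + (1/2)*121 + 275/2) - 4111750/1710399 = -2751045/(-6 + 121/2 + 275/2) - 4111750/1710399 = -2751045/192 - 4111750/1710399 = -2751045*1/192 - 4111750/1710399 = -917015/64 - 4111750/1710399 = -1568724690985/109465536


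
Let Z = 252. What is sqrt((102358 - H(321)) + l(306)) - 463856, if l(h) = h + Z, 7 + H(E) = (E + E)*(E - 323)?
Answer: -463856 + sqrt(104207) ≈ -4.6353e+5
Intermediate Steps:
H(E) = -7 + 2*E*(-323 + E) (H(E) = -7 + (E + E)*(E - 323) = -7 + (2*E)*(-323 + E) = -7 + 2*E*(-323 + E))
l(h) = 252 + h (l(h) = h + 252 = 252 + h)
sqrt((102358 - H(321)) + l(306)) - 463856 = sqrt((102358 - (-7 - 646*321 + 2*321**2)) + (252 + 306)) - 463856 = sqrt((102358 - (-7 - 207366 + 2*103041)) + 558) - 463856 = sqrt((102358 - (-7 - 207366 + 206082)) + 558) - 463856 = sqrt((102358 - 1*(-1291)) + 558) - 463856 = sqrt((102358 + 1291) + 558) - 463856 = sqrt(103649 + 558) - 463856 = sqrt(104207) - 463856 = -463856 + sqrt(104207)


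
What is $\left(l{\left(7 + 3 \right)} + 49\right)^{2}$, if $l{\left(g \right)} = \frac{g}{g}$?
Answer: $2500$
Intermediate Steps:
$l{\left(g \right)} = 1$
$\left(l{\left(7 + 3 \right)} + 49\right)^{2} = \left(1 + 49\right)^{2} = 50^{2} = 2500$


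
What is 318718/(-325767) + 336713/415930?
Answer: -22874393869/135496268310 ≈ -0.16882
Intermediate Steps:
318718/(-325767) + 336713/415930 = 318718*(-1/325767) + 336713*(1/415930) = -318718/325767 + 336713/415930 = -22874393869/135496268310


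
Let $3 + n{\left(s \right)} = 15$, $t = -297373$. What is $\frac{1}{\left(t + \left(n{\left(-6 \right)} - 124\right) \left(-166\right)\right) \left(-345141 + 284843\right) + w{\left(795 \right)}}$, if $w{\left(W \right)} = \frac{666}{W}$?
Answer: $\frac{265}{4454633235792} \approx 5.9489 \cdot 10^{-11}$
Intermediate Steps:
$n{\left(s \right)} = 12$ ($n{\left(s \right)} = -3 + 15 = 12$)
$\frac{1}{\left(t + \left(n{\left(-6 \right)} - 124\right) \left(-166\right)\right) \left(-345141 + 284843\right) + w{\left(795 \right)}} = \frac{1}{\left(-297373 + \left(12 - 124\right) \left(-166\right)\right) \left(-345141 + 284843\right) + \frac{666}{795}} = \frac{1}{\left(-297373 - -18592\right) \left(-60298\right) + 666 \cdot \frac{1}{795}} = \frac{1}{\left(-297373 + 18592\right) \left(-60298\right) + \frac{222}{265}} = \frac{1}{\left(-278781\right) \left(-60298\right) + \frac{222}{265}} = \frac{1}{16809936738 + \frac{222}{265}} = \frac{1}{\frac{4454633235792}{265}} = \frac{265}{4454633235792}$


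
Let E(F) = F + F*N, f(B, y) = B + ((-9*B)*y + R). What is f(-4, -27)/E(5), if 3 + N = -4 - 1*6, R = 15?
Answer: 961/60 ≈ 16.017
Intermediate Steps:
N = -13 (N = -3 + (-4 - 1*6) = -3 + (-4 - 6) = -3 - 10 = -13)
f(B, y) = 15 + B - 9*B*y (f(B, y) = B + ((-9*B)*y + 15) = B + (-9*B*y + 15) = B + (15 - 9*B*y) = 15 + B - 9*B*y)
E(F) = -12*F (E(F) = F + F*(-13) = F - 13*F = -12*F)
f(-4, -27)/E(5) = (15 - 4 - 9*(-4)*(-27))/((-12*5)) = (15 - 4 - 972)/(-60) = -961*(-1/60) = 961/60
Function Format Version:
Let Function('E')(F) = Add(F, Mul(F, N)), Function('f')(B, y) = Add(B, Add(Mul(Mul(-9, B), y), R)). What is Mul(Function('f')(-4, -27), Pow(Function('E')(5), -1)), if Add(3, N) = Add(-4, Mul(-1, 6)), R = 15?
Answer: Rational(961, 60) ≈ 16.017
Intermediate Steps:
N = -13 (N = Add(-3, Add(-4, Mul(-1, 6))) = Add(-3, Add(-4, -6)) = Add(-3, -10) = -13)
Function('f')(B, y) = Add(15, B, Mul(-9, B, y)) (Function('f')(B, y) = Add(B, Add(Mul(Mul(-9, B), y), 15)) = Add(B, Add(Mul(-9, B, y), 15)) = Add(B, Add(15, Mul(-9, B, y))) = Add(15, B, Mul(-9, B, y)))
Function('E')(F) = Mul(-12, F) (Function('E')(F) = Add(F, Mul(F, -13)) = Add(F, Mul(-13, F)) = Mul(-12, F))
Mul(Function('f')(-4, -27), Pow(Function('E')(5), -1)) = Mul(Add(15, -4, Mul(-9, -4, -27)), Pow(Mul(-12, 5), -1)) = Mul(Add(15, -4, -972), Pow(-60, -1)) = Mul(-961, Rational(-1, 60)) = Rational(961, 60)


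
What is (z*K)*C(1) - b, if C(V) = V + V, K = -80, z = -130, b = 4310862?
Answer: -4290062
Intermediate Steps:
C(V) = 2*V
(z*K)*C(1) - b = (-130*(-80))*(2*1) - 1*4310862 = 10400*2 - 4310862 = 20800 - 4310862 = -4290062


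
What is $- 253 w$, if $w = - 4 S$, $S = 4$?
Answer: $4048$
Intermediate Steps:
$w = -16$ ($w = \left(-4\right) 4 = -16$)
$- 253 w = \left(-253\right) \left(-16\right) = 4048$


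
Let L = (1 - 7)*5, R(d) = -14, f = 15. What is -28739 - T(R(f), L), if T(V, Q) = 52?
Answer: -28791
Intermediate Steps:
L = -30 (L = -6*5 = -30)
-28739 - T(R(f), L) = -28739 - 1*52 = -28739 - 52 = -28791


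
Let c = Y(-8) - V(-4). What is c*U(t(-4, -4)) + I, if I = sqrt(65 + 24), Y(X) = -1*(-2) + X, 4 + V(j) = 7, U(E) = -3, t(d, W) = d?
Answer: 27 + sqrt(89) ≈ 36.434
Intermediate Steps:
V(j) = 3 (V(j) = -4 + 7 = 3)
Y(X) = 2 + X
I = sqrt(89) ≈ 9.4340
c = -9 (c = (2 - 8) - 1*3 = -6 - 3 = -9)
c*U(t(-4, -4)) + I = -9*(-3) + sqrt(89) = 27 + sqrt(89)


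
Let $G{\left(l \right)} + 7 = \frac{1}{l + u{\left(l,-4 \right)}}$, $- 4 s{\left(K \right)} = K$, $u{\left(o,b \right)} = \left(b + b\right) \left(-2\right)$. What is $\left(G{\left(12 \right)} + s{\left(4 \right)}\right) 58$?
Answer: $- \frac{6467}{14} \approx -461.93$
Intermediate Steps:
$u{\left(o,b \right)} = - 4 b$ ($u{\left(o,b \right)} = 2 b \left(-2\right) = - 4 b$)
$s{\left(K \right)} = - \frac{K}{4}$
$G{\left(l \right)} = -7 + \frac{1}{16 + l}$ ($G{\left(l \right)} = -7 + \frac{1}{l - -16} = -7 + \frac{1}{l + 16} = -7 + \frac{1}{16 + l}$)
$\left(G{\left(12 \right)} + s{\left(4 \right)}\right) 58 = \left(\frac{-111 - 84}{16 + 12} - 1\right) 58 = \left(\frac{-111 - 84}{28} - 1\right) 58 = \left(\frac{1}{28} \left(-195\right) - 1\right) 58 = \left(- \frac{195}{28} - 1\right) 58 = \left(- \frac{223}{28}\right) 58 = - \frac{6467}{14}$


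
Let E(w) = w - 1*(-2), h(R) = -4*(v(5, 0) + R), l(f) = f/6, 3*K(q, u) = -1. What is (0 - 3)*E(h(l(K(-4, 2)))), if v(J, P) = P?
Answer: -20/3 ≈ -6.6667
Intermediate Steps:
K(q, u) = -1/3 (K(q, u) = (1/3)*(-1) = -1/3)
l(f) = f/6 (l(f) = f*(1/6) = f/6)
h(R) = -4*R (h(R) = -4*(0 + R) = -4*R)
E(w) = 2 + w (E(w) = w + 2 = 2 + w)
(0 - 3)*E(h(l(K(-4, 2)))) = (0 - 3)*(2 - 2*(-1)/(3*3)) = -3*(2 - 4*(-1/18)) = -3*(2 + 2/9) = -3*20/9 = -20/3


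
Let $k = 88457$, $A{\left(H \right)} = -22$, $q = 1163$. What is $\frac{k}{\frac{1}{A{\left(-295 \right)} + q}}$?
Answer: $100929437$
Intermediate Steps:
$\frac{k}{\frac{1}{A{\left(-295 \right)} + q}} = \frac{88457}{\frac{1}{-22 + 1163}} = \frac{88457}{\frac{1}{1141}} = 88457 \frac{1}{\frac{1}{1141}} = 88457 \cdot 1141 = 100929437$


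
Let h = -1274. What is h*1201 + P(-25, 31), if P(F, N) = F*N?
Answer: -1530849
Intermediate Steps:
h*1201 + P(-25, 31) = -1274*1201 - 25*31 = -1530074 - 775 = -1530849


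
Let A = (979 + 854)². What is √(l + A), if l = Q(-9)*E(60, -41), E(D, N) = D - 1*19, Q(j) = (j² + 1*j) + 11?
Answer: 2*√840823 ≈ 1833.9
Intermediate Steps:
Q(j) = 11 + j + j² (Q(j) = (j² + j) + 11 = (j + j²) + 11 = 11 + j + j²)
E(D, N) = -19 + D (E(D, N) = D - 19 = -19 + D)
l = 3403 (l = (11 - 9 + (-9)²)*(-19 + 60) = (11 - 9 + 81)*41 = 83*41 = 3403)
A = 3359889 (A = 1833² = 3359889)
√(l + A) = √(3403 + 3359889) = √3363292 = 2*√840823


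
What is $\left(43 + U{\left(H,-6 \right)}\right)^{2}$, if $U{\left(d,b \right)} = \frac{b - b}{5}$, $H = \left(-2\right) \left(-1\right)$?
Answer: $1849$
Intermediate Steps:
$H = 2$
$U{\left(d,b \right)} = 0$ ($U{\left(d,b \right)} = 0 \cdot \frac{1}{5} = 0$)
$\left(43 + U{\left(H,-6 \right)}\right)^{2} = \left(43 + 0\right)^{2} = 43^{2} = 1849$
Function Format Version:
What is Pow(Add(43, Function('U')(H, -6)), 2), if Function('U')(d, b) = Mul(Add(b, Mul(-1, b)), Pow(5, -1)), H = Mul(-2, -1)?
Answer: 1849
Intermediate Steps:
H = 2
Function('U')(d, b) = 0 (Function('U')(d, b) = Mul(0, Rational(1, 5)) = 0)
Pow(Add(43, Function('U')(H, -6)), 2) = Pow(Add(43, 0), 2) = Pow(43, 2) = 1849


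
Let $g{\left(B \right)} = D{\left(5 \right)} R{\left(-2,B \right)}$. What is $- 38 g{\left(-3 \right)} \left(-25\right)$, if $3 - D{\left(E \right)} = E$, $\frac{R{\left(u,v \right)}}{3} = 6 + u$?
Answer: $-22800$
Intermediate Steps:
$R{\left(u,v \right)} = 18 + 3 u$ ($R{\left(u,v \right)} = 3 \left(6 + u\right) = 18 + 3 u$)
$D{\left(E \right)} = 3 - E$
$g{\left(B \right)} = -24$ ($g{\left(B \right)} = \left(3 - 5\right) \left(18 + 3 \left(-2\right)\right) = \left(3 - 5\right) \left(18 - 6\right) = \left(-2\right) 12 = -24$)
$- 38 g{\left(-3 \right)} \left(-25\right) = \left(-38\right) \left(-24\right) \left(-25\right) = 912 \left(-25\right) = -22800$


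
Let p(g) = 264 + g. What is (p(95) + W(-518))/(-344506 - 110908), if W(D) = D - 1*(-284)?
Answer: -125/455414 ≈ -0.00027448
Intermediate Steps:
W(D) = 284 + D (W(D) = D + 284 = 284 + D)
(p(95) + W(-518))/(-344506 - 110908) = ((264 + 95) + (284 - 518))/(-344506 - 110908) = (359 - 234)/(-455414) = 125*(-1/455414) = -125/455414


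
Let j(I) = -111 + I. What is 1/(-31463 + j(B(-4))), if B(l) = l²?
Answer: -1/31558 ≈ -3.1688e-5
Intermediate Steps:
1/(-31463 + j(B(-4))) = 1/(-31463 + (-111 + (-4)²)) = 1/(-31463 + (-111 + 16)) = 1/(-31463 - 95) = 1/(-31558) = -1/31558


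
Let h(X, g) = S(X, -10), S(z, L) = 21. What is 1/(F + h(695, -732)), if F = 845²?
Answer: 1/714046 ≈ 1.4005e-6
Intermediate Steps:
h(X, g) = 21
F = 714025
1/(F + h(695, -732)) = 1/(714025 + 21) = 1/714046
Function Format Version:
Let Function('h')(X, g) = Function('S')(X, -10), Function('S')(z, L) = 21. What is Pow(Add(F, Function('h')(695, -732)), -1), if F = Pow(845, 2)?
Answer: Rational(1, 714046) ≈ 1.4005e-6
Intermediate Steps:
Function('h')(X, g) = 21
F = 714025
Pow(Add(F, Function('h')(695, -732)), -1) = Pow(Add(714025, 21), -1) = Pow(714046, -1) = Rational(1, 714046)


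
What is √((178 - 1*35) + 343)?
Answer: 9*√6 ≈ 22.045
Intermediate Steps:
√((178 - 1*35) + 343) = √((178 - 35) + 343) = √(143 + 343) = √486 = 9*√6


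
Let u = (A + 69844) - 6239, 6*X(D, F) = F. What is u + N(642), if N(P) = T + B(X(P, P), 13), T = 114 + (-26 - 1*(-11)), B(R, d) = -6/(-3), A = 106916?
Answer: 170622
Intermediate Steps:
X(D, F) = F/6
B(R, d) = 2 (B(R, d) = -6*(-1/3) = 2)
T = 99 (T = 114 + (-26 + 11) = 114 - 15 = 99)
u = 170521 (u = (106916 + 69844) - 6239 = 176760 - 6239 = 170521)
N(P) = 101 (N(P) = 99 + 2 = 101)
u + N(642) = 170521 + 101 = 170622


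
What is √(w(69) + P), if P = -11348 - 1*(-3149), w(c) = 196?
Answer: I*√8003 ≈ 89.459*I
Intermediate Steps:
P = -8199 (P = -11348 + 3149 = -8199)
√(w(69) + P) = √(196 - 8199) = √(-8003) = I*√8003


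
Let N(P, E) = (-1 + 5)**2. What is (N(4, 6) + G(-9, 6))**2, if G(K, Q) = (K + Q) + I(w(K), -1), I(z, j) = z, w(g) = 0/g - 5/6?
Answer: 5329/36 ≈ 148.03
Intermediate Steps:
w(g) = -5/6 (w(g) = 0 - 5*1/6 = 0 - 5/6 = -5/6)
N(P, E) = 16 (N(P, E) = 4**2 = 16)
G(K, Q) = -5/6 + K + Q (G(K, Q) = (K + Q) - 5/6 = -5/6 + K + Q)
(N(4, 6) + G(-9, 6))**2 = (16 + (-5/6 - 9 + 6))**2 = (16 - 23/6)**2 = (73/6)**2 = 5329/36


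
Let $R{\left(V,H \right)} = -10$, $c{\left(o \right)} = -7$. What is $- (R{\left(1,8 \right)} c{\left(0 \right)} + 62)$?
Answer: $-132$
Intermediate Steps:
$- (R{\left(1,8 \right)} c{\left(0 \right)} + 62) = - (\left(-10\right) \left(-7\right) + 62) = - (70 + 62) = \left(-1\right) 132 = -132$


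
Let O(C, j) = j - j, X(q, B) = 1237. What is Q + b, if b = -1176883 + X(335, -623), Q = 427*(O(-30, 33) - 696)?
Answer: -1472838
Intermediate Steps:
O(C, j) = 0
Q = -297192 (Q = 427*(0 - 696) = 427*(-696) = -297192)
b = -1175646 (b = -1176883 + 1237 = -1175646)
Q + b = -297192 - 1175646 = -1472838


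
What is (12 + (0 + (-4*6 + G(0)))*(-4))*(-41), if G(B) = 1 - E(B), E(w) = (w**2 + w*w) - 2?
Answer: -3936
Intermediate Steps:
E(w) = -2 + 2*w**2 (E(w) = (w**2 + w**2) - 2 = 2*w**2 - 2 = -2 + 2*w**2)
G(B) = 3 - 2*B**2 (G(B) = 1 - (-2 + 2*B**2) = 1 + (2 - 2*B**2) = 3 - 2*B**2)
(12 + (0 + (-4*6 + G(0)))*(-4))*(-41) = (12 + (0 + (-4*6 + (3 - 2*0**2)))*(-4))*(-41) = (12 + (0 + (-24 + (3 - 2*0)))*(-4))*(-41) = (12 + (0 + (-24 + (3 + 0)))*(-4))*(-41) = (12 + (0 + (-24 + 3))*(-4))*(-41) = (12 + (0 - 21)*(-4))*(-41) = (12 - 21*(-4))*(-41) = (12 + 84)*(-41) = 96*(-41) = -3936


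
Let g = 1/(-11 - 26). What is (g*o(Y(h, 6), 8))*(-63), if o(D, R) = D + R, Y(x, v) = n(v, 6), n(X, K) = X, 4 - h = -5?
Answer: 882/37 ≈ 23.838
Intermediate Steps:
h = 9 (h = 4 - 1*(-5) = 4 + 5 = 9)
Y(x, v) = v
g = -1/37 (g = 1/(-37) = -1/37 ≈ -0.027027)
(g*o(Y(h, 6), 8))*(-63) = -(6 + 8)/37*(-63) = -1/37*14*(-63) = -14/37*(-63) = 882/37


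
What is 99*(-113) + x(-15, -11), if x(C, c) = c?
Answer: -11198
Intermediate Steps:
99*(-113) + x(-15, -11) = 99*(-113) - 11 = -11187 - 11 = -11198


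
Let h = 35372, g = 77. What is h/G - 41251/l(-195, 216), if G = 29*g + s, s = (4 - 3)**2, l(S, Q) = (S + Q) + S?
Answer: 49154731/194358 ≈ 252.91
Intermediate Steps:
l(S, Q) = Q + 2*S (l(S, Q) = (Q + S) + S = Q + 2*S)
s = 1 (s = 1**2 = 1)
G = 2234 (G = 29*77 + 1 = 2233 + 1 = 2234)
h/G - 41251/l(-195, 216) = 35372/2234 - 41251/(216 + 2*(-195)) = 35372*(1/2234) - 41251/(216 - 390) = 17686/1117 - 41251/(-174) = 17686/1117 - 41251*(-1/174) = 17686/1117 + 41251/174 = 49154731/194358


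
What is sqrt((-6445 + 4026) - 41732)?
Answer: I*sqrt(44151) ≈ 210.12*I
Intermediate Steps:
sqrt((-6445 + 4026) - 41732) = sqrt(-2419 - 41732) = sqrt(-44151) = I*sqrt(44151)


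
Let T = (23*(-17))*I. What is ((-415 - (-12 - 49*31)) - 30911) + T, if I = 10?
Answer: -33705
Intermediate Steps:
T = -3910 (T = (23*(-17))*10 = -391*10 = -3910)
((-415 - (-12 - 49*31)) - 30911) + T = ((-415 - (-12 - 49*31)) - 30911) - 3910 = ((-415 - (-12 - 1519)) - 30911) - 3910 = ((-415 - 1*(-1531)) - 30911) - 3910 = ((-415 + 1531) - 30911) - 3910 = (1116 - 30911) - 3910 = -29795 - 3910 = -33705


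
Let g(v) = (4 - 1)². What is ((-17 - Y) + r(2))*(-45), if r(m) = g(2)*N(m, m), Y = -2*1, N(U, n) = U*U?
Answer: -945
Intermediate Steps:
N(U, n) = U²
g(v) = 9 (g(v) = 3² = 9)
Y = -2
r(m) = 9*m²
((-17 - Y) + r(2))*(-45) = ((-17 - 1*(-2)) + 9*2²)*(-45) = ((-17 + 2) + 9*4)*(-45) = (-15 + 36)*(-45) = 21*(-45) = -945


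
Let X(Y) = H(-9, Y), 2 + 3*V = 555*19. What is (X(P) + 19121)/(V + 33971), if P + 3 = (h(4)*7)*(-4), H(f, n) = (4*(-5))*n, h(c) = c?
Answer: 64263/112456 ≈ 0.57145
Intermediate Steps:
V = 10543/3 (V = -2/3 + (555*19)/3 = -2/3 + (1/3)*10545 = -2/3 + 3515 = 10543/3 ≈ 3514.3)
H(f, n) = -20*n
P = -115 (P = -3 + (4*7)*(-4) = -3 + 28*(-4) = -3 - 112 = -115)
X(Y) = -20*Y
(X(P) + 19121)/(V + 33971) = (-20*(-115) + 19121)/(10543/3 + 33971) = (2300 + 19121)/(112456/3) = 21421*(3/112456) = 64263/112456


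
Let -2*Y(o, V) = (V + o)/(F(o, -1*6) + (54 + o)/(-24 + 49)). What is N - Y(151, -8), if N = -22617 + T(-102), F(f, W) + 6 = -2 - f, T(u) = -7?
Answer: -2624439/116 ≈ -22624.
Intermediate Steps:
F(f, W) = -8 - f (F(f, W) = -6 + (-2 - f) = -8 - f)
Y(o, V) = -(V + o)/(2*(-146/25 - 24*o/25)) (Y(o, V) = -(V + o)/(2*((-8 - o) + (54 + o)/(-24 + 49))) = -(V + o)/(2*((-8 - o) + (54 + o)/25)) = -(V + o)/(2*((-8 - o) + (54 + o)*(1/25))) = -(V + o)/(2*((-8 - o) + (54/25 + o/25))) = -(V + o)/(2*(-146/25 - 24*o/25)))
N = -22624 (N = -22617 - 7 = -22624)
N - Y(151, -8) = -22624 - 25*(-8 + 151)/(4*(73 + 12*151)) = -22624 - 25*143/(4*(73 + 1812)) = -22624 - 25*143/(4*1885) = -22624 - 1*55/116 = -22624 - 55/116 = -2624439/116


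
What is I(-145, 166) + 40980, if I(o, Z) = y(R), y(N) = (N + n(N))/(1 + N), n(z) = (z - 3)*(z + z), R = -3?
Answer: 81927/2 ≈ 40964.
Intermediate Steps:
n(z) = 2*z*(-3 + z) (n(z) = (-3 + z)*(2*z) = 2*z*(-3 + z))
y(N) = (N + 2*N*(-3 + N))/(1 + N)
I(o, Z) = -33/2 (I(o, Z) = -3*(-5 + 2*(-3))/(1 - 3) = -3*(-5 - 6)/(-2) = -3*(-½)*(-11) = -33/2)
I(-145, 166) + 40980 = -33/2 + 40980 = 81927/2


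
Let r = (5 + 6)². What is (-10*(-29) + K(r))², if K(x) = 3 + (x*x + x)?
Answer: 226653025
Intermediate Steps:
r = 121 (r = 11² = 121)
K(x) = 3 + x + x² (K(x) = 3 + (x² + x) = 3 + (x + x²) = 3 + x + x²)
(-10*(-29) + K(r))² = (-10*(-29) + (3 + 121 + 121²))² = (290 + (3 + 121 + 14641))² = (290 + 14765)² = 15055² = 226653025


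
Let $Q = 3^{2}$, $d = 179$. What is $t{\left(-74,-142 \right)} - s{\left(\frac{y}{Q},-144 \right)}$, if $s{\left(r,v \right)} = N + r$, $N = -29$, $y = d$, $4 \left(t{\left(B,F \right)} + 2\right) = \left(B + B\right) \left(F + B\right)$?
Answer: $\frac{71992}{9} \approx 7999.1$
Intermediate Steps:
$t{\left(B,F \right)} = -2 + \frac{B \left(B + F\right)}{2}$ ($t{\left(B,F \right)} = -2 + \frac{\left(B + B\right) \left(F + B\right)}{4} = -2 + \frac{2 B \left(B + F\right)}{4} = -2 + \frac{B \left(B + F\right)}{2}$)
$y = 179$
$Q = 9$
$s{\left(r,v \right)} = -29 + r$
$t{\left(-74,-142 \right)} - s{\left(\frac{y}{Q},-144 \right)} = \left(-2 + \frac{\left(-74\right)^{2}}{2} + \frac{1}{2} \left(-74\right) \left(-142\right)\right) - \left(-29 + \frac{179}{9}\right) = \left(-2 + \frac{1}{2} \cdot 5476 + 5254\right) - \left(-29 + 179 \cdot \frac{1}{9}\right) = \left(-2 + 2738 + 5254\right) - \left(-29 + \frac{179}{9}\right) = 7990 - - \frac{82}{9} = 7990 + \frac{82}{9} = \frac{71992}{9}$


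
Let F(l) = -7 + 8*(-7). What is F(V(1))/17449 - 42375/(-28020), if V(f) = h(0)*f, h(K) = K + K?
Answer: 49175741/32594732 ≈ 1.5087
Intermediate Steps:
h(K) = 2*K
V(f) = 0 (V(f) = (2*0)*f = 0*f = 0)
F(l) = -63 (F(l) = -7 - 56 = -63)
F(V(1))/17449 - 42375/(-28020) = -63/17449 - 42375/(-28020) = -63*1/17449 - 42375*(-1/28020) = -63/17449 + 2825/1868 = 49175741/32594732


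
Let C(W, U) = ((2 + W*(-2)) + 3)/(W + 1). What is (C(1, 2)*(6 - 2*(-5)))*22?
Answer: 528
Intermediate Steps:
C(W, U) = (5 - 2*W)/(1 + W) (C(W, U) = ((2 - 2*W) + 3)/(1 + W) = (5 - 2*W)/(1 + W))
(C(1, 2)*(6 - 2*(-5)))*22 = (((5 - 2*1)/(1 + 1))*(6 - 2*(-5)))*22 = (((5 - 2)/2)*(6 + 10))*22 = (((½)*3)*16)*22 = ((3/2)*16)*22 = 24*22 = 528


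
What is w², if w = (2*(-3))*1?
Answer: 36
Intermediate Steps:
w = -6 (w = -6*1 = -6)
w² = (-6)² = 36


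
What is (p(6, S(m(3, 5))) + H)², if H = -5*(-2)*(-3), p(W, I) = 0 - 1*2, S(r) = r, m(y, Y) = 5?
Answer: 1024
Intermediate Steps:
p(W, I) = -2 (p(W, I) = 0 - 2 = -2)
H = -30 (H = 10*(-3) = -30)
(p(6, S(m(3, 5))) + H)² = (-2 - 30)² = (-32)² = 1024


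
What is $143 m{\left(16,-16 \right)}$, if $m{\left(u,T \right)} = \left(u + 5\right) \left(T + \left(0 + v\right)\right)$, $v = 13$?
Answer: $-9009$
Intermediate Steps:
$m{\left(u,T \right)} = \left(5 + u\right) \left(13 + T\right)$ ($m{\left(u,T \right)} = \left(u + 5\right) \left(T + \left(0 + 13\right)\right) = \left(5 + u\right) \left(T + 13\right) = \left(5 + u\right) \left(13 + T\right)$)
$143 m{\left(16,-16 \right)} = 143 \left(65 + 5 \left(-16\right) + 13 \cdot 16 - 256\right) = 143 \left(65 - 80 + 208 - 256\right) = 143 \left(-63\right) = -9009$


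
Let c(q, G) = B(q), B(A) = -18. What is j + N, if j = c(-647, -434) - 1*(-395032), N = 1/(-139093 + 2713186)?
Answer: 1016802772303/2574093 ≈ 3.9501e+5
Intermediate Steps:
c(q, G) = -18
N = 1/2574093 ≈ 3.8849e-7
j = 395014 (j = -18 - 1*(-395032) = -18 + 395032 = 395014)
j + N = 395014 + 1/2574093 = 1016802772303/2574093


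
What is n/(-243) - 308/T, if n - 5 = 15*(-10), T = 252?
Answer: -152/243 ≈ -0.62551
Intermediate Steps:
n = -145 (n = 5 + 15*(-10) = 5 - 150 = -145)
n/(-243) - 308/T = -145/(-243) - 308/252 = -145*(-1/243) - 308*1/252 = 145/243 - 11/9 = -152/243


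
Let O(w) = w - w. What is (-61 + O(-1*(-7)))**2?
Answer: 3721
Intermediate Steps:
O(w) = 0
(-61 + O(-1*(-7)))**2 = (-61 + 0)**2 = (-61)**2 = 3721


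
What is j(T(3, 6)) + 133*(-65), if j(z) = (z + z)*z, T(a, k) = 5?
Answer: -8595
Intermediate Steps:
j(z) = 2*z² (j(z) = (2*z)*z = 2*z²)
j(T(3, 6)) + 133*(-65) = 2*5² + 133*(-65) = 2*25 - 8645 = 50 - 8645 = -8595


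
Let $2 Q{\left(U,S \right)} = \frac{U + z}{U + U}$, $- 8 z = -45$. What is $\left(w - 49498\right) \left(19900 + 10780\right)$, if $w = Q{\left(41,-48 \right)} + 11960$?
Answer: $- \frac{188871767305}{164} \approx -1.1517 \cdot 10^{9}$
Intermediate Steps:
$z = \frac{45}{8}$ ($z = \left(- \frac{1}{8}\right) \left(-45\right) = \frac{45}{8} \approx 5.625$)
$Q{\left(U,S \right)} = \frac{\frac{45}{8} + U}{4 U}$ ($Q{\left(U,S \right)} = \frac{\left(U + \frac{45}{8}\right) \frac{1}{U + U}}{2} = \frac{\left(\frac{45}{8} + U\right) \frac{1}{2 U}}{2} = \frac{\frac{1}{2} \frac{1}{U} \left(\frac{45}{8} + U\right)}{2} = \frac{\frac{45}{8} + U}{4 U}$)
$w = \frac{15691893}{1312}$ ($w = \frac{45 + 8 \cdot 41}{32 \cdot 41} + 11960 = \frac{1}{32} \cdot \frac{1}{41} \left(45 + 328\right) + 11960 = \frac{1}{32} \cdot \frac{1}{41} \cdot 373 + 11960 = \frac{373}{1312} + 11960 = \frac{15691893}{1312} \approx 11960.0$)
$\left(w - 49498\right) \left(19900 + 10780\right) = \left(\frac{15691893}{1312} - 49498\right) \left(19900 + 10780\right) = \left(- \frac{49249483}{1312}\right) 30680 = - \frac{188871767305}{164}$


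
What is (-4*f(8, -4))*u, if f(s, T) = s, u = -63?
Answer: 2016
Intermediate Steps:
(-4*f(8, -4))*u = -4*8*(-63) = -32*(-63) = 2016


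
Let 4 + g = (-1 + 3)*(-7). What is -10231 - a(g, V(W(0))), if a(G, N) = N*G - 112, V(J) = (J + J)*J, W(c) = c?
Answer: -10119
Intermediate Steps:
V(J) = 2*J² (V(J) = (2*J)*J = 2*J²)
g = -18 (g = -4 + (-1 + 3)*(-7) = -4 + 2*(-7) = -4 - 14 = -18)
a(G, N) = -112 + G*N (a(G, N) = G*N - 112 = -112 + G*N)
-10231 - a(g, V(W(0))) = -10231 - (-112 - 36*0²) = -10231 - (-112 - 36*0) = -10231 - (-112 - 18*0) = -10231 - (-112 + 0) = -10231 - 1*(-112) = -10231 + 112 = -10119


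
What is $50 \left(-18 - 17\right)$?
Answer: $-1750$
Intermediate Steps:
$50 \left(-18 - 17\right) = 50 \left(-35\right) = -1750$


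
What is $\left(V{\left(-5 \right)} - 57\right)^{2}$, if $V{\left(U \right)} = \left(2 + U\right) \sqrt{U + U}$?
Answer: $3159 + 342 i \sqrt{10} \approx 3159.0 + 1081.5 i$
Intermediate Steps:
$V{\left(U \right)} = \sqrt{2} \sqrt{U} \left(2 + U\right)$ ($V{\left(U \right)} = \left(2 + U\right) \sqrt{2 U} = \left(2 + U\right) \sqrt{2} \sqrt{U} = \sqrt{2} \sqrt{U} \left(2 + U\right)$)
$\left(V{\left(-5 \right)} - 57\right)^{2} = \left(\sqrt{2} \sqrt{-5} \left(2 - 5\right) - 57\right)^{2} = \left(\sqrt{2} i \sqrt{5} \left(-3\right) - 57\right)^{2} = \left(- 3 i \sqrt{10} - 57\right)^{2} = \left(-57 - 3 i \sqrt{10}\right)^{2}$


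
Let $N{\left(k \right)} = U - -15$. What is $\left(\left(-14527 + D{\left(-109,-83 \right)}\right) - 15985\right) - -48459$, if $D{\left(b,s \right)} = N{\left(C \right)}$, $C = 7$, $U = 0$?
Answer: $17962$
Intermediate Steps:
$N{\left(k \right)} = 15$ ($N{\left(k \right)} = 0 - -15 = 0 + 15 = 15$)
$D{\left(b,s \right)} = 15$
$\left(\left(-14527 + D{\left(-109,-83 \right)}\right) - 15985\right) - -48459 = \left(\left(-14527 + 15\right) - 15985\right) - -48459 = \left(-14512 - 15985\right) + 48459 = -30497 + 48459 = 17962$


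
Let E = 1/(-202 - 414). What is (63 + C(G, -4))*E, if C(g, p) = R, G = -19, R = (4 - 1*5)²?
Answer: -8/77 ≈ -0.10390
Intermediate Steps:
E = -1/616 (E = 1/(-616) = -1/616 ≈ -0.0016234)
R = 1 (R = (4 - 5)² = (-1)² = 1)
C(g, p) = 1
(63 + C(G, -4))*E = (63 + 1)*(-1/616) = 64*(-1/616) = -8/77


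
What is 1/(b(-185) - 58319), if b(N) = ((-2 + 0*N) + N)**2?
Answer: -1/23350 ≈ -4.2827e-5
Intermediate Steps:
b(N) = (-2 + N)**2 (b(N) = ((-2 + 0) + N)**2 = (-2 + N)**2)
1/(b(-185) - 58319) = 1/((-2 - 185)**2 - 58319) = 1/((-187)**2 - 58319) = 1/(34969 - 58319) = 1/(-23350) = -1/23350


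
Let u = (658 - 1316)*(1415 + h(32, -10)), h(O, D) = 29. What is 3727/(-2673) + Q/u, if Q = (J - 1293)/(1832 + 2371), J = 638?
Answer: -1653747912833/1186066190232 ≈ -1.3943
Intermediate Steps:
u = -950152 (u = (658 - 1316)*(1415 + 29) = -658*1444 = -950152)
Q = -655/4203 (Q = (638 - 1293)/(1832 + 2371) = -655/4203 ≈ -0.15584)
3727/(-2673) + Q/u = 3727/(-2673) - 655/4203/(-950152) = 3727*(-1/2673) - 655/4203*(-1/950152) = -3727/2673 + 655/3993488856 = -1653747912833/1186066190232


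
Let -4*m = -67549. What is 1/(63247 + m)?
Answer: 4/320537 ≈ 1.2479e-5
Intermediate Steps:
m = 67549/4 (m = -1/4*(-67549) = 67549/4 ≈ 16887.)
1/(63247 + m) = 1/(63247 + 67549/4) = 1/(320537/4) = 4/320537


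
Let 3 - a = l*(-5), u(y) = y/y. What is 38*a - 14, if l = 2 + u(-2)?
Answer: 670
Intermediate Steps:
u(y) = 1
l = 3 (l = 2 + 1 = 3)
a = 18 (a = 3 - 3*(-5) = 3 - 1*(-15) = 3 + 15 = 18)
38*a - 14 = 38*18 - 14 = 684 - 14 = 670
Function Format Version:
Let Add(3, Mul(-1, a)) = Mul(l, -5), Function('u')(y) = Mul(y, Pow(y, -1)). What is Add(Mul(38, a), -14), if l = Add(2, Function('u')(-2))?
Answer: 670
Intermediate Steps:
Function('u')(y) = 1
l = 3 (l = Add(2, 1) = 3)
a = 18 (a = Add(3, Mul(-1, Mul(3, -5))) = Add(3, Mul(-1, -15)) = Add(3, 15) = 18)
Add(Mul(38, a), -14) = Add(Mul(38, 18), -14) = Add(684, -14) = 670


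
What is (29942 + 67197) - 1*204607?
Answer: -107468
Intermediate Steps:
(29942 + 67197) - 1*204607 = 97139 - 204607 = -107468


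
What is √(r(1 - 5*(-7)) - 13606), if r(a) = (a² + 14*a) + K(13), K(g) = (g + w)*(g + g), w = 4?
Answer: 2*I*√2841 ≈ 106.6*I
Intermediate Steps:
K(g) = 2*g*(4 + g) (K(g) = (g + 4)*(g + g) = (4 + g)*(2*g) = 2*g*(4 + g))
r(a) = 442 + a² + 14*a (r(a) = (a² + 14*a) + 2*13*(4 + 13) = (a² + 14*a) + 2*13*17 = (a² + 14*a) + 442 = 442 + a² + 14*a)
√(r(1 - 5*(-7)) - 13606) = √((442 + (1 - 5*(-7))² + 14*(1 - 5*(-7))) - 13606) = √((442 + (1 + 35)² + 14*(1 + 35)) - 13606) = √((442 + 36² + 14*36) - 13606) = √((442 + 1296 + 504) - 13606) = √(2242 - 13606) = √(-11364) = 2*I*√2841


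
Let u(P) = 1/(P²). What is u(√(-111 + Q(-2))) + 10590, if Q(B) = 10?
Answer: 1069589/101 ≈ 10590.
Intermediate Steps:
u(P) = P⁻²
u(√(-111 + Q(-2))) + 10590 = (√(-111 + 10))⁻² + 10590 = (√(-101))⁻² + 10590 = (I*√101)⁻² + 10590 = -1/101 + 10590 = 1069589/101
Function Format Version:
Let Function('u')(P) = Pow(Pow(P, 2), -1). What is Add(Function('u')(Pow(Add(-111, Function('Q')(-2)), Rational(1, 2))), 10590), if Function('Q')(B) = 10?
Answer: Rational(1069589, 101) ≈ 10590.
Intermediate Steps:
Function('u')(P) = Pow(P, -2)
Add(Function('u')(Pow(Add(-111, Function('Q')(-2)), Rational(1, 2))), 10590) = Add(Pow(Pow(Add(-111, 10), Rational(1, 2)), -2), 10590) = Add(Pow(Pow(-101, Rational(1, 2)), -2), 10590) = Add(Pow(Mul(I, Pow(101, Rational(1, 2))), -2), 10590) = Add(Rational(-1, 101), 10590) = Rational(1069589, 101)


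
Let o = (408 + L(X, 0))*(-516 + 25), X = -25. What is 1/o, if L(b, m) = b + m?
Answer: -1/188053 ≈ -5.3176e-6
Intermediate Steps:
o = -188053 (o = (408 + (-25 + 0))*(-516 + 25) = (408 - 25)*(-491) = 383*(-491) = -188053)
1/o = 1/(-188053) = -1/188053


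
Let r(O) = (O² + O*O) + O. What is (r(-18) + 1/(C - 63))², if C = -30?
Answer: 3432670921/8649 ≈ 3.9689e+5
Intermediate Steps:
r(O) = O + 2*O² (r(O) = (O² + O²) + O = 2*O² + O = O + 2*O²)
(r(-18) + 1/(C - 63))² = (-18*(1 + 2*(-18)) + 1/(-30 - 63))² = (-18*(1 - 36) + 1/(-93))² = (-18*(-35) - 1/93)² = (630 - 1/93)² = (58589/93)² = 3432670921/8649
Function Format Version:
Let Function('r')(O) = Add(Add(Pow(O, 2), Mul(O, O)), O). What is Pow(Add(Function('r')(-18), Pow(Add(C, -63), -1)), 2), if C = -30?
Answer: Rational(3432670921, 8649) ≈ 3.9689e+5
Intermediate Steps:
Function('r')(O) = Add(O, Mul(2, Pow(O, 2))) (Function('r')(O) = Add(Add(Pow(O, 2), Pow(O, 2)), O) = Add(Mul(2, Pow(O, 2)), O) = Add(O, Mul(2, Pow(O, 2))))
Pow(Add(Function('r')(-18), Pow(Add(C, -63), -1)), 2) = Pow(Add(Mul(-18, Add(1, Mul(2, -18))), Pow(Add(-30, -63), -1)), 2) = Pow(Add(Mul(-18, Add(1, -36)), Pow(-93, -1)), 2) = Pow(Add(Mul(-18, -35), Rational(-1, 93)), 2) = Pow(Add(630, Rational(-1, 93)), 2) = Pow(Rational(58589, 93), 2) = Rational(3432670921, 8649)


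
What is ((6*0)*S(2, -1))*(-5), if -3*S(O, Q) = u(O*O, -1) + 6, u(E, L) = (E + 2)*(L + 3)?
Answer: 0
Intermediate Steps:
u(E, L) = (2 + E)*(3 + L)
S(O, Q) = -10/3 - 2*O**2/3 (S(O, Q) = -((6 + 2*(-1) + 3*(O*O) + (O*O)*(-1)) + 6)/3 = -((6 - 2 + 3*O**2 + O**2*(-1)) + 6)/3 = -((6 - 2 + 3*O**2 - O**2) + 6)/3 = -((4 + 2*O**2) + 6)/3 = -(10 + 2*O**2)/3 = -10/3 - 2*O**2/3)
((6*0)*S(2, -1))*(-5) = ((6*0)*(-10/3 - 2/3*2**2))*(-5) = (0*(-10/3 - 2/3*4))*(-5) = (0*(-10/3 - 8/3))*(-5) = (0*(-6))*(-5) = 0*(-5) = 0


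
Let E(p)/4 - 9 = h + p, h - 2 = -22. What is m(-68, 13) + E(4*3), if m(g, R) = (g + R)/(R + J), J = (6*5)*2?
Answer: 237/73 ≈ 3.2466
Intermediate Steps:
h = -20 (h = 2 - 22 = -20)
J = 60 (J = 30*2 = 60)
E(p) = -44 + 4*p (E(p) = 36 + 4*(-20 + p) = 36 + (-80 + 4*p) = -44 + 4*p)
m(g, R) = (R + g)/(60 + R) (m(g, R) = (g + R)/(R + 60) = (R + g)/(60 + R))
m(-68, 13) + E(4*3) = (13 - 68)/(60 + 13) + (-44 + 4*(4*3)) = -55/73 + (-44 + 4*12) = (1/73)*(-55) + (-44 + 48) = -55/73 + 4 = 237/73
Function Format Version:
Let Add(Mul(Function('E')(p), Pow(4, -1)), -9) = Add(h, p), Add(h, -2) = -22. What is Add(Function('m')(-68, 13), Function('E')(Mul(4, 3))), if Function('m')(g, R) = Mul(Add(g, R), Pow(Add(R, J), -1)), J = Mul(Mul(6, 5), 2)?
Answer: Rational(237, 73) ≈ 3.2466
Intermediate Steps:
h = -20 (h = Add(2, -22) = -20)
J = 60 (J = Mul(30, 2) = 60)
Function('E')(p) = Add(-44, Mul(4, p)) (Function('E')(p) = Add(36, Mul(4, Add(-20, p))) = Add(36, Add(-80, Mul(4, p))) = Add(-44, Mul(4, p)))
Function('m')(g, R) = Mul(Pow(Add(60, R), -1), Add(R, g)) (Function('m')(g, R) = Mul(Add(g, R), Pow(Add(R, 60), -1)) = Mul(Add(R, g), Pow(Add(60, R), -1)) = Mul(Pow(Add(60, R), -1), Add(R, g)))
Add(Function('m')(-68, 13), Function('E')(Mul(4, 3))) = Add(Mul(Pow(Add(60, 13), -1), Add(13, -68)), Add(-44, Mul(4, Mul(4, 3)))) = Add(Mul(Pow(73, -1), -55), Add(-44, Mul(4, 12))) = Add(Mul(Rational(1, 73), -55), Add(-44, 48)) = Add(Rational(-55, 73), 4) = Rational(237, 73)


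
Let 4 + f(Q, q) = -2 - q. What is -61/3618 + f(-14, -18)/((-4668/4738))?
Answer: -17165813/1407402 ≈ -12.197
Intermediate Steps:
f(Q, q) = -6 - q (f(Q, q) = -4 + (-2 - q) = -6 - q)
-61/3618 + f(-14, -18)/((-4668/4738)) = -61/3618 + (-6 - 1*(-18))/((-4668/4738)) = -61*1/3618 + (-6 + 18)/((-4668*1/4738)) = -61/3618 + 12/(-2334/2369) = -61/3618 + 12*(-2369/2334) = -61/3618 - 4738/389 = -17165813/1407402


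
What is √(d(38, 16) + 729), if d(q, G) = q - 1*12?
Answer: √755 ≈ 27.477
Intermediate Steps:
d(q, G) = -12 + q (d(q, G) = q - 12 = -12 + q)
√(d(38, 16) + 729) = √((-12 + 38) + 729) = √(26 + 729) = √755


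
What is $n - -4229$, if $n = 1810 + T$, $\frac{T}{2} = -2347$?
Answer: $1345$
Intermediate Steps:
$T = -4694$ ($T = 2 \left(-2347\right) = -4694$)
$n = -2884$ ($n = 1810 - 4694 = -2884$)
$n - -4229 = -2884 - -4229 = -2884 + 4229 = 1345$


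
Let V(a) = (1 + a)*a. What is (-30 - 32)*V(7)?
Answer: -3472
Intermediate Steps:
V(a) = a*(1 + a)
(-30 - 32)*V(7) = (-30 - 32)*(7*(1 + 7)) = -434*8 = -62*56 = -3472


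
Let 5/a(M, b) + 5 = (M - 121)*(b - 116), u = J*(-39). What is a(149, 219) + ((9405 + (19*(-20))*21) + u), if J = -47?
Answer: 9379787/2879 ≈ 3258.0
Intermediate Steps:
u = 1833 (u = -47*(-39) = 1833)
a(M, b) = 5/(-5 + (-121 + M)*(-116 + b)) (a(M, b) = 5/(-5 + (M - 121)*(b - 116)) = 5/(-5 + (-121 + M)*(-116 + b)))
a(149, 219) + ((9405 + (19*(-20))*21) + u) = 5/(14031 - 121*219 - 116*149 + 149*219) + ((9405 + (19*(-20))*21) + 1833) = 5/(14031 - 26499 - 17284 + 32631) + ((9405 - 380*21) + 1833) = 5/2879 + ((9405 - 7980) + 1833) = 5*(1/2879) + (1425 + 1833) = 5/2879 + 3258 = 9379787/2879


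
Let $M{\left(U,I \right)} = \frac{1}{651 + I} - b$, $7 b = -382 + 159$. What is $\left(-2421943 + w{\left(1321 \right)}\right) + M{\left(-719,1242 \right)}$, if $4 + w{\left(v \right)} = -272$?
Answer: $- \frac{32096401823}{13251} \approx -2.4222 \cdot 10^{6}$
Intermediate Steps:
$w{\left(v \right)} = -276$ ($w{\left(v \right)} = -4 - 272 = -276$)
$b = - \frac{223}{7}$ ($b = \frac{-382 + 159}{7} = \frac{1}{7} \left(-223\right) = - \frac{223}{7} \approx -31.857$)
$M{\left(U,I \right)} = \frac{223}{7} + \frac{1}{651 + I}$ ($M{\left(U,I \right)} = \frac{1}{651 + I} - - \frac{223}{7} = \frac{1}{651 + I} + \frac{223}{7} = \frac{223}{7} + \frac{1}{651 + I}$)
$\left(-2421943 + w{\left(1321 \right)}\right) + M{\left(-719,1242 \right)} = \left(-2421943 - 276\right) + \frac{145180 + 223 \cdot 1242}{7 \left(651 + 1242\right)} = -2422219 + \frac{145180 + 276966}{7 \cdot 1893} = -2422219 + \frac{1}{7} \cdot \frac{1}{1893} \cdot 422146 = -2422219 + \frac{422146}{13251} = - \frac{32096401823}{13251}$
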